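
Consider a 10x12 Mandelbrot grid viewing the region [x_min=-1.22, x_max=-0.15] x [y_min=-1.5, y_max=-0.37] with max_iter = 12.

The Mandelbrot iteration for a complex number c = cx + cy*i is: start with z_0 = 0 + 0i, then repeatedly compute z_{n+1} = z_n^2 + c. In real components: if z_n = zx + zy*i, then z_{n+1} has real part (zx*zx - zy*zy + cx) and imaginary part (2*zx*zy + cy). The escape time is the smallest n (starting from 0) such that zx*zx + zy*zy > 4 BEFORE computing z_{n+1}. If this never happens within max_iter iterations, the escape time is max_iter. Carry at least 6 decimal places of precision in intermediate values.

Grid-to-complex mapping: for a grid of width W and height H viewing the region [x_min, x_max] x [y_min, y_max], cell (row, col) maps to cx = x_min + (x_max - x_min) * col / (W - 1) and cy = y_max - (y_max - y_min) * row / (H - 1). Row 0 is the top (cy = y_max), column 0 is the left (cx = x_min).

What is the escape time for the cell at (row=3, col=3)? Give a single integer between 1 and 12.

Answer: 4

Derivation:
z_0 = 0 + 0i, c = -0.8633 + -0.6782i
Iter 1: z = -0.8633 + -0.6782i, |z|^2 = 1.2053
Iter 2: z = -0.5779 + 0.4928i, |z|^2 = 0.5769
Iter 3: z = -0.7722 + -1.2478i, |z|^2 = 2.1533
Iter 4: z = -1.8240 + 1.2489i, |z|^2 = 4.8869
Escaped at iteration 4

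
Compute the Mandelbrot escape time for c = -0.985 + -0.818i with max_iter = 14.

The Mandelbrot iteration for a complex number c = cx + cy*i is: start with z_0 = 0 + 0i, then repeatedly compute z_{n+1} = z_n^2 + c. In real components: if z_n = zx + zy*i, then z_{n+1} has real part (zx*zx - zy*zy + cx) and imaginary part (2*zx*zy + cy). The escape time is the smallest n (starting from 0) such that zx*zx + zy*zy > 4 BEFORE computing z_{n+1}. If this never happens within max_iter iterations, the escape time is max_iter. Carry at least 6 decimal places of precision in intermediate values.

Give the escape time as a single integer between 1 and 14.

z_0 = 0 + 0i, c = -0.9850 + -0.8180i
Iter 1: z = -0.9850 + -0.8180i, |z|^2 = 1.6393
Iter 2: z = -0.6839 + 0.7935i, |z|^2 = 1.0973
Iter 3: z = -1.1469 + -1.9033i, |z|^2 = 4.9378
Escaped at iteration 3

Answer: 3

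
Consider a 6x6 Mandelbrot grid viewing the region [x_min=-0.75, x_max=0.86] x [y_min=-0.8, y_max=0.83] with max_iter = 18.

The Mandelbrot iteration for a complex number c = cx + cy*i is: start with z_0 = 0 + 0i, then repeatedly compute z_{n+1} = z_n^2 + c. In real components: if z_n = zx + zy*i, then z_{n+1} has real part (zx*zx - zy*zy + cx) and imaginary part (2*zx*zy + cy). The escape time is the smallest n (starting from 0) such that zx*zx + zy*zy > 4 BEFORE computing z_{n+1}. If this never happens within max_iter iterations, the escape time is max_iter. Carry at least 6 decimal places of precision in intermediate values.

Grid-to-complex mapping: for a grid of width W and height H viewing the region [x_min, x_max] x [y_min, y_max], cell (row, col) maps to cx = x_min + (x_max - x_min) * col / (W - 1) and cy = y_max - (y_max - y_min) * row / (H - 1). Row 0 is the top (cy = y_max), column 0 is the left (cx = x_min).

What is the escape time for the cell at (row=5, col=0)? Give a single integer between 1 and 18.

Answer: 4

Derivation:
z_0 = 0 + 0i, c = -0.7500 + -0.8000i
Iter 1: z = -0.7500 + -0.8000i, |z|^2 = 1.2025
Iter 2: z = -0.8275 + 0.4000i, |z|^2 = 0.8448
Iter 3: z = -0.2252 + -1.4620i, |z|^2 = 2.1882
Iter 4: z = -2.8367 + -0.1414i, |z|^2 = 8.0669
Escaped at iteration 4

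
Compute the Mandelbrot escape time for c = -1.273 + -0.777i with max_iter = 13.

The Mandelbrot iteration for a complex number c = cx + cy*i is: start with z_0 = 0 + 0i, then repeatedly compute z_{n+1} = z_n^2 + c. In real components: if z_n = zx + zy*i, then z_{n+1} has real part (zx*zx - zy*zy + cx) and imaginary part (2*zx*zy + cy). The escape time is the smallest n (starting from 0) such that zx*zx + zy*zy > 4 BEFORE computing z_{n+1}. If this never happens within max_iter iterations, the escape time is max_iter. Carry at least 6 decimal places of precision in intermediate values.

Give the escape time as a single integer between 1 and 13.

Answer: 3

Derivation:
z_0 = 0 + 0i, c = -1.2730 + -0.7770i
Iter 1: z = -1.2730 + -0.7770i, |z|^2 = 2.2243
Iter 2: z = -0.2562 + 1.2012i, |z|^2 = 1.5086
Iter 3: z = -2.6503 + -1.3925i, |z|^2 = 8.9634
Escaped at iteration 3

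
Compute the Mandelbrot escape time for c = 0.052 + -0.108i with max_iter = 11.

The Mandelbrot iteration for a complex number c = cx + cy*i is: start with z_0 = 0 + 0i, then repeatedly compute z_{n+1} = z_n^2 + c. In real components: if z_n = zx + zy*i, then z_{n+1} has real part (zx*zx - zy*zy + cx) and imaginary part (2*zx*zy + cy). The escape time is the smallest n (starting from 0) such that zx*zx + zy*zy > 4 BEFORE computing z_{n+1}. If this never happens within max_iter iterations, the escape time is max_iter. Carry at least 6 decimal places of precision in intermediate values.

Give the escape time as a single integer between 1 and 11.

Answer: 11

Derivation:
z_0 = 0 + 0i, c = 0.0520 + -0.1080i
Iter 1: z = 0.0520 + -0.1080i, |z|^2 = 0.0144
Iter 2: z = 0.0430 + -0.1192i, |z|^2 = 0.0161
Iter 3: z = 0.0396 + -0.1183i, |z|^2 = 0.0156
Iter 4: z = 0.0396 + -0.1174i, |z|^2 = 0.0153
Iter 5: z = 0.0398 + -0.1173i, |z|^2 = 0.0153
Iter 6: z = 0.0398 + -0.1173i, |z|^2 = 0.0154
Iter 7: z = 0.0398 + -0.1173i, |z|^2 = 0.0154
Iter 8: z = 0.0398 + -0.1173i, |z|^2 = 0.0154
Iter 9: z = 0.0398 + -0.1173i, |z|^2 = 0.0154
Iter 10: z = 0.0398 + -0.1173i, |z|^2 = 0.0154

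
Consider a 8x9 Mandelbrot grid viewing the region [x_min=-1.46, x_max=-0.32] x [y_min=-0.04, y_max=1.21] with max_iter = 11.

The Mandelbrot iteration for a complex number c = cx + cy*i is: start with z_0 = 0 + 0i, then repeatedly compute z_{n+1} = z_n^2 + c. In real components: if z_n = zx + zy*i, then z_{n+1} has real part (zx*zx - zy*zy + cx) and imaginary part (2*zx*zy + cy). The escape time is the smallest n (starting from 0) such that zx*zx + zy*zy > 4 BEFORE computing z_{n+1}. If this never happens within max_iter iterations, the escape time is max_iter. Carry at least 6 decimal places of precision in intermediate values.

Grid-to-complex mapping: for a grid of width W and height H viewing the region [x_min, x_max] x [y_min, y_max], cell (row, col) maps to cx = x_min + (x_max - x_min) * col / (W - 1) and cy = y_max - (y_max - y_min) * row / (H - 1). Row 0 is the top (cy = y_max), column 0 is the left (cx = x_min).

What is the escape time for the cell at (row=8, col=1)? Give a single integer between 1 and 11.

Answer: 11

Derivation:
z_0 = 0 + 0i, c = -1.2971 + -0.0400i
Iter 1: z = -1.2971 + -0.0400i, |z|^2 = 1.6842
Iter 2: z = 0.3838 + 0.0638i, |z|^2 = 0.1514
Iter 3: z = -1.1539 + 0.0090i, |z|^2 = 1.3315
Iter 4: z = 0.0342 + -0.0607i, |z|^2 = 0.0049
Iter 5: z = -1.2997 + -0.0442i, |z|^2 = 1.6910
Iter 6: z = 0.3900 + 0.0748i, |z|^2 = 0.1577
Iter 7: z = -1.1506 + 0.0183i, |z|^2 = 1.3243
Iter 8: z = 0.0265 + -0.0821i, |z|^2 = 0.0074
Iter 9: z = -1.3032 + -0.0443i, |z|^2 = 1.7003
Iter 10: z = 0.3992 + 0.0756i, |z|^2 = 0.1651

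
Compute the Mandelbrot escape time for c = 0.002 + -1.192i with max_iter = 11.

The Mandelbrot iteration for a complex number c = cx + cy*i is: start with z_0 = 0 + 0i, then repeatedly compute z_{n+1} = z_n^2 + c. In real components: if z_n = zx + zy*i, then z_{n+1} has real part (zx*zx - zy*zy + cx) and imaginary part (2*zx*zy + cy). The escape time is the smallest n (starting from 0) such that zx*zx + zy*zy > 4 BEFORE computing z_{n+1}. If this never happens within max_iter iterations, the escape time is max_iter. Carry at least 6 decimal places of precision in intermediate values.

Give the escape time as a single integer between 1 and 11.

z_0 = 0 + 0i, c = 0.0020 + -1.1920i
Iter 1: z = 0.0020 + -1.1920i, |z|^2 = 1.4209
Iter 2: z = -1.4189 + -1.1968i, |z|^2 = 3.4454
Iter 3: z = 0.5829 + 2.2041i, |z|^2 = 5.1978
Escaped at iteration 3

Answer: 3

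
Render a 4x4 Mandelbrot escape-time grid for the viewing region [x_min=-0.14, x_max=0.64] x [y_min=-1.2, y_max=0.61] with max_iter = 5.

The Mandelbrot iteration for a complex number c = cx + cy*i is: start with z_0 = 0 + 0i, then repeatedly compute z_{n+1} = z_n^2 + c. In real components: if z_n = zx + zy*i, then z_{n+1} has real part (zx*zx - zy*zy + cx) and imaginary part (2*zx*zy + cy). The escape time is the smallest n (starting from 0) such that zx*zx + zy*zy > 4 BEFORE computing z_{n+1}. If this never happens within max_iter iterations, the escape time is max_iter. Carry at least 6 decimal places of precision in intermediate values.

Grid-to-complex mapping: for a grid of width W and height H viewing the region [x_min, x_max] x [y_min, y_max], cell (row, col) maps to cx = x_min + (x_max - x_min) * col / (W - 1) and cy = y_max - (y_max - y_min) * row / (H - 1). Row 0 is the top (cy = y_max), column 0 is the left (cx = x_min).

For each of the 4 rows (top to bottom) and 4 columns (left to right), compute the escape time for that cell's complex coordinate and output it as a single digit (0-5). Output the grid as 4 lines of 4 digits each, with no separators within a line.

Answer: 5553
5554
5553
3322

Derivation:
(row=0, col=0): c = -0.1400 + 0.6100i → escape time 5
(row=0, col=1): c = 0.1200 + 0.6100i → escape time 5
(row=0, col=2): c = 0.3800 + 0.6100i → escape time 5
(row=0, col=3): c = 0.6400 + 0.6100i → escape time 3
(row=1, col=0): c = -0.1400 + 0.0067i → escape time 5
(row=1, col=1): c = 0.1200 + 0.0067i → escape time 5
(row=1, col=2): c = 0.3800 + 0.0067i → escape time 5
(row=1, col=3): c = 0.6400 + 0.0067i → escape time 4
(row=2, col=0): c = -0.1400 + -0.5967i → escape time 5
(row=2, col=1): c = 0.1200 + -0.5967i → escape time 5
(row=2, col=2): c = 0.3800 + -0.5967i → escape time 5
(row=2, col=3): c = 0.6400 + -0.5967i → escape time 3
(row=3, col=0): c = -0.1400 + -1.2000i → escape time 3
(row=3, col=1): c = 0.1200 + -1.2000i → escape time 3
(row=3, col=2): c = 0.3800 + -1.2000i → escape time 2
(row=3, col=3): c = 0.6400 + -1.2000i → escape time 2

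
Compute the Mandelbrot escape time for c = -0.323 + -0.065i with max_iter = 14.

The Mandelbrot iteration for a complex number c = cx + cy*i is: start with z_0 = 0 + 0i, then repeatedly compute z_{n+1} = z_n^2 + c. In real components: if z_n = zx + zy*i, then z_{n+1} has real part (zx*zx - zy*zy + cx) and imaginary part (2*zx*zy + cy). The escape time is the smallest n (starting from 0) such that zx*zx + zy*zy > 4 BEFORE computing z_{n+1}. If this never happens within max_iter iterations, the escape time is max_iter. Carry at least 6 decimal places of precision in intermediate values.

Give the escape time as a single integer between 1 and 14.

Answer: 14

Derivation:
z_0 = 0 + 0i, c = -0.3230 + -0.0650i
Iter 1: z = -0.3230 + -0.0650i, |z|^2 = 0.1086
Iter 2: z = -0.2229 + -0.0230i, |z|^2 = 0.0502
Iter 3: z = -0.2738 + -0.0547i, |z|^2 = 0.0780
Iter 4: z = -0.2510 + -0.0350i, |z|^2 = 0.0642
Iter 5: z = -0.2612 + -0.0474i, |z|^2 = 0.0705
Iter 6: z = -0.2570 + -0.0402i, |z|^2 = 0.0677
Iter 7: z = -0.2586 + -0.0443i, |z|^2 = 0.0688
Iter 8: z = -0.2581 + -0.0421i, |z|^2 = 0.0684
Iter 9: z = -0.2582 + -0.0433i, |z|^2 = 0.0685
Iter 10: z = -0.2582 + -0.0427i, |z|^2 = 0.0685
Iter 11: z = -0.2581 + -0.0430i, |z|^2 = 0.0685
Iter 12: z = -0.2582 + -0.0428i, |z|^2 = 0.0685
Iter 13: z = -0.2582 + -0.0429i, |z|^2 = 0.0685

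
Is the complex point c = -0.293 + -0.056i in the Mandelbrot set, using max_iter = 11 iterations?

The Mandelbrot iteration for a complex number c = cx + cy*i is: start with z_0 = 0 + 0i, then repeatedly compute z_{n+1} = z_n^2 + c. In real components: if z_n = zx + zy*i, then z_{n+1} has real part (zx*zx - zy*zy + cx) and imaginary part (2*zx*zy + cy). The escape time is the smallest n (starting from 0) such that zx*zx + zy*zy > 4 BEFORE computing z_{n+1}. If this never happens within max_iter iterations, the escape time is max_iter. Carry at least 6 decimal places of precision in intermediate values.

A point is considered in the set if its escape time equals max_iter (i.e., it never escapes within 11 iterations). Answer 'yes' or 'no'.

z_0 = 0 + 0i, c = -0.2930 + -0.0560i
Iter 1: z = -0.2930 + -0.0560i, |z|^2 = 0.0890
Iter 2: z = -0.2103 + -0.0232i, |z|^2 = 0.0448
Iter 3: z = -0.2493 + -0.0462i, |z|^2 = 0.0643
Iter 4: z = -0.2330 + -0.0329i, |z|^2 = 0.0554
Iter 5: z = -0.2398 + -0.0407i, |z|^2 = 0.0592
Iter 6: z = -0.2371 + -0.0365i, |z|^2 = 0.0576
Iter 7: z = -0.2381 + -0.0387i, |z|^2 = 0.0582
Iter 8: z = -0.2378 + -0.0376i, |z|^2 = 0.0580
Iter 9: z = -0.2379 + -0.0381i, |z|^2 = 0.0580
Iter 10: z = -0.2379 + -0.0379i, |z|^2 = 0.0580
Did not escape in 11 iterations → in set

Answer: yes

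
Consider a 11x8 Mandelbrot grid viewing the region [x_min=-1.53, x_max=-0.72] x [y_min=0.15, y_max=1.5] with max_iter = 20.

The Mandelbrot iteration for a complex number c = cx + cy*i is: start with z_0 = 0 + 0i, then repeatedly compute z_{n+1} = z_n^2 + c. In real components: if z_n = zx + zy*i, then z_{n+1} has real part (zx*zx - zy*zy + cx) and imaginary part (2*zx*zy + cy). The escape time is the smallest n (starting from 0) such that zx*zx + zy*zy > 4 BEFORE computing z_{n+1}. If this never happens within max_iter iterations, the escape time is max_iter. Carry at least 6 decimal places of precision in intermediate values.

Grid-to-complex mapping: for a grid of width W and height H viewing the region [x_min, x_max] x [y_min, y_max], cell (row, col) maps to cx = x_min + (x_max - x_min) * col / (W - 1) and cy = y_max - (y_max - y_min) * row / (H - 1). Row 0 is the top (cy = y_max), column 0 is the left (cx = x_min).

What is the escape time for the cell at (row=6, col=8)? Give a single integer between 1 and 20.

Answer: 8

Derivation:
z_0 = 0 + 0i, c = -0.8820 + 0.3429i
Iter 1: z = -0.8820 + 0.3429i, |z|^2 = 0.8955
Iter 2: z = -0.2216 + -0.2619i, |z|^2 = 0.1177
Iter 3: z = -0.9015 + 0.4590i, |z|^2 = 1.0233
Iter 4: z = -0.2800 + -0.4847i, |z|^2 = 0.3133
Iter 5: z = -1.0385 + 0.6142i, |z|^2 = 1.4558
Iter 6: z = -0.1808 + -0.9329i, |z|^2 = 0.9030
Iter 7: z = -1.7196 + 0.6801i, |z|^2 = 3.4196
Iter 8: z = 1.6125 + -1.9962i, |z|^2 = 6.5849
Escaped at iteration 8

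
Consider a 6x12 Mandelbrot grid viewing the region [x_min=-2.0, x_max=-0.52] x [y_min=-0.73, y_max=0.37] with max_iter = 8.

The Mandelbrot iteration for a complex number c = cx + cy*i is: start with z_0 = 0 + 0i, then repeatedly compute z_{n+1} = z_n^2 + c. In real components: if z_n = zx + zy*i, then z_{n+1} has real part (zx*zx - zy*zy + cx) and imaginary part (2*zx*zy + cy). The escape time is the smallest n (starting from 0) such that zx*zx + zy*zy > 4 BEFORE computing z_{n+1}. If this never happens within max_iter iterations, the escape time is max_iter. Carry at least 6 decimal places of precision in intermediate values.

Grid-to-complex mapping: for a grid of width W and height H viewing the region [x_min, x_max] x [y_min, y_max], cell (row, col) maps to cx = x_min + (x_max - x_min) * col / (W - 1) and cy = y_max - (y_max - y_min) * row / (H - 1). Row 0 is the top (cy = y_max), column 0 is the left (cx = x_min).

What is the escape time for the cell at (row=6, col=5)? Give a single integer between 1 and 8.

Answer: 8

Derivation:
z_0 = 0 + 0i, c = -0.5200 + -0.2300i
Iter 1: z = -0.5200 + -0.2300i, |z|^2 = 0.3233
Iter 2: z = -0.3025 + 0.0092i, |z|^2 = 0.0916
Iter 3: z = -0.4286 + -0.2356i, |z|^2 = 0.2392
Iter 4: z = -0.3918 + -0.0281i, |z|^2 = 0.1543
Iter 5: z = -0.3673 + -0.2080i, |z|^2 = 0.1782
Iter 6: z = -0.4284 + -0.0772i, |z|^2 = 0.1895
Iter 7: z = -0.3425 + -0.1638i, |z|^2 = 0.1441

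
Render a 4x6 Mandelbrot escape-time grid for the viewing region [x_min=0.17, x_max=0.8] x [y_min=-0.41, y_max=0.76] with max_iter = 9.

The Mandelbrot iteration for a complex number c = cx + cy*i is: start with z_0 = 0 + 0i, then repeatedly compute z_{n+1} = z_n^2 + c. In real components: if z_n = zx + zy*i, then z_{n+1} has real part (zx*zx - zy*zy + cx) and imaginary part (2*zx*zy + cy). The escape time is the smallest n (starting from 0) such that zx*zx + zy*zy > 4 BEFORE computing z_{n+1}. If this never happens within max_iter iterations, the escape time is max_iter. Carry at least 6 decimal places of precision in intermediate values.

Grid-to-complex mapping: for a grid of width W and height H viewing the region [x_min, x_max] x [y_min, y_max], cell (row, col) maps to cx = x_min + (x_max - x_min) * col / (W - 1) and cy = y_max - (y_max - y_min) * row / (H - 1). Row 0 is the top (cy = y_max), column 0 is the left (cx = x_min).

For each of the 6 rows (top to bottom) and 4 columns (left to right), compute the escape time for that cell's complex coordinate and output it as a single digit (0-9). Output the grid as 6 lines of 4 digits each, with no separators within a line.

Answer: 6432
9933
9943
9843
9943
9943

Derivation:
(row=0, col=0): c = 0.1700 + 0.7600i → escape time 6
(row=0, col=1): c = 0.3800 + 0.7600i → escape time 4
(row=0, col=2): c = 0.5900 + 0.7600i → escape time 3
(row=0, col=3): c = 0.8000 + 0.7600i → escape time 2
(row=1, col=0): c = 0.1700 + 0.5260i → escape time 9
(row=1, col=1): c = 0.3800 + 0.5260i → escape time 9
(row=1, col=2): c = 0.5900 + 0.5260i → escape time 3
(row=1, col=3): c = 0.8000 + 0.5260i → escape time 3
(row=2, col=0): c = 0.1700 + 0.2920i → escape time 9
(row=2, col=1): c = 0.3800 + 0.2920i → escape time 9
(row=2, col=2): c = 0.5900 + 0.2920i → escape time 4
(row=2, col=3): c = 0.8000 + 0.2920i → escape time 3
(row=3, col=0): c = 0.1700 + 0.0580i → escape time 9
(row=3, col=1): c = 0.3800 + 0.0580i → escape time 8
(row=3, col=2): c = 0.5900 + 0.0580i → escape time 4
(row=3, col=3): c = 0.8000 + 0.0580i → escape time 3
(row=4, col=0): c = 0.1700 + -0.1760i → escape time 9
(row=4, col=1): c = 0.3800 + -0.1760i → escape time 9
(row=4, col=2): c = 0.5900 + -0.1760i → escape time 4
(row=4, col=3): c = 0.8000 + -0.1760i → escape time 3
(row=5, col=0): c = 0.1700 + -0.4100i → escape time 9
(row=5, col=1): c = 0.3800 + -0.4100i → escape time 9
(row=5, col=2): c = 0.5900 + -0.4100i → escape time 4
(row=5, col=3): c = 0.8000 + -0.4100i → escape time 3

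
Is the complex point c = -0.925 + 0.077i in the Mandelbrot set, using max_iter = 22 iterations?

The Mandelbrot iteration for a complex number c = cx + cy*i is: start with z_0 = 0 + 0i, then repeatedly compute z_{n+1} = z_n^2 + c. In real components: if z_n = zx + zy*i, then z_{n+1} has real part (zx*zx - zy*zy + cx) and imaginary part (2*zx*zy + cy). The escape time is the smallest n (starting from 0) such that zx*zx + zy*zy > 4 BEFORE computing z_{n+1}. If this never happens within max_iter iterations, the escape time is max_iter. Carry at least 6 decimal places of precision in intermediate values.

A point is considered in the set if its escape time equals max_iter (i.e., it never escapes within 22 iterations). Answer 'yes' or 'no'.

Answer: yes

Derivation:
z_0 = 0 + 0i, c = -0.9250 + 0.0770i
Iter 1: z = -0.9250 + 0.0770i, |z|^2 = 0.8616
Iter 2: z = -0.0753 + -0.0654i, |z|^2 = 0.0100
Iter 3: z = -0.9236 + 0.0869i, |z|^2 = 0.8606
Iter 4: z = -0.0795 + -0.0834i, |z|^2 = 0.0133
Iter 5: z = -0.9256 + 0.0903i, |z|^2 = 0.8650
Iter 6: z = -0.0763 + -0.0901i, |z|^2 = 0.0139
Iter 7: z = -0.9273 + 0.0908i, |z|^2 = 0.8681
Iter 8: z = -0.0734 + -0.0913i, |z|^2 = 0.0137
Iter 9: z = -0.9280 + 0.0904i, |z|^2 = 0.8693
Iter 10: z = -0.0721 + -0.0908i, |z|^2 = 0.0134
Iter 11: z = -0.9280 + 0.0901i, |z|^2 = 0.8694
Iter 12: z = -0.0718 + -0.0902i, |z|^2 = 0.0133
Iter 13: z = -0.9280 + 0.0900i, |z|^2 = 0.8692
Iter 14: z = -0.0720 + -0.0900i, |z|^2 = 0.0133
Iter 15: z = -0.9279 + 0.0899i, |z|^2 = 0.8691
Iter 16: z = -0.0721 + -0.0899i, |z|^2 = 0.0133
Iter 17: z = -0.9279 + 0.0900i, |z|^2 = 0.8691
Iter 18: z = -0.0721 + -0.0899i, |z|^2 = 0.0133
Iter 19: z = -0.9279 + 0.0900i, |z|^2 = 0.8691
Iter 20: z = -0.0721 + -0.0900i, |z|^2 = 0.0133
Iter 21: z = -0.9279 + 0.0900i, |z|^2 = 0.8691
Did not escape in 22 iterations → in set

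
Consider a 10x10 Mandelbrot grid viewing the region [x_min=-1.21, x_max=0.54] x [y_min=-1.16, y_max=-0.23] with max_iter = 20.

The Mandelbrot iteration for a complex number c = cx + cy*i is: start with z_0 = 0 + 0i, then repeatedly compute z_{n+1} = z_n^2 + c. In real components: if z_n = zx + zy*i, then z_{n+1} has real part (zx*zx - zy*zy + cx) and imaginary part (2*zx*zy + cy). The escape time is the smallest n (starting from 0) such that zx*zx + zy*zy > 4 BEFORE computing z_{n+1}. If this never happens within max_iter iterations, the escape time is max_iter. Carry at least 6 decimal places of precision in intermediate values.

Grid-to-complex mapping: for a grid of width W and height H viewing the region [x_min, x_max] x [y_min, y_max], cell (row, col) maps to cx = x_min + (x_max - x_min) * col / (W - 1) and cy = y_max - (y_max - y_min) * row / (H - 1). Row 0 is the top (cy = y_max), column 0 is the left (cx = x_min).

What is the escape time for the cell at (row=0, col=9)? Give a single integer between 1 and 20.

z_0 = 0 + 0i, c = 0.5400 + -0.2300i
Iter 1: z = 0.5400 + -0.2300i, |z|^2 = 0.3445
Iter 2: z = 0.7787 + -0.4784i, |z|^2 = 0.8352
Iter 3: z = 0.9175 + -0.9751i, |z|^2 = 1.7926
Iter 4: z = 0.4311 + -2.0192i, |z|^2 = 4.2632
Escaped at iteration 4

Answer: 4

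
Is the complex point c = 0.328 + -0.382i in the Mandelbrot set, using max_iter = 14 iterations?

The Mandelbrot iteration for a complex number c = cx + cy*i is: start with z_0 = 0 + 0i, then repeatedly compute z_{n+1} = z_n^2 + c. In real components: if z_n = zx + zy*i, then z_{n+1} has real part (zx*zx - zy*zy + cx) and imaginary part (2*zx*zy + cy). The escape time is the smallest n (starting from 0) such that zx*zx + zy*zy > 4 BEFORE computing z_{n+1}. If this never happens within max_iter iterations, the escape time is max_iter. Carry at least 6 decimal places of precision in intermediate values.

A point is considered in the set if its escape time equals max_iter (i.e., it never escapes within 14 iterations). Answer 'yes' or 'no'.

Answer: yes

Derivation:
z_0 = 0 + 0i, c = 0.3280 + -0.3820i
Iter 1: z = 0.3280 + -0.3820i, |z|^2 = 0.2535
Iter 2: z = 0.2897 + -0.6326i, |z|^2 = 0.4841
Iter 3: z = 0.0117 + -0.7485i, |z|^2 = 0.5603
Iter 4: z = -0.2321 + -0.3996i, |z|^2 = 0.2135
Iter 5: z = 0.2222 + -0.1965i, |z|^2 = 0.0880
Iter 6: z = 0.3387 + -0.4693i, |z|^2 = 0.3350
Iter 7: z = 0.2225 + -0.7000i, |z|^2 = 0.5395
Iter 8: z = -0.1125 + -0.6934i, |z|^2 = 0.4935
Iter 9: z = -0.1402 + -0.2260i, |z|^2 = 0.0707
Iter 10: z = 0.2966 + -0.3186i, |z|^2 = 0.1895
Iter 11: z = 0.3144 + -0.5710i, |z|^2 = 0.4249
Iter 12: z = 0.1008 + -0.7411i, |z|^2 = 0.5594
Iter 13: z = -0.2110 + -0.5314i, |z|^2 = 0.3270
Did not escape in 14 iterations → in set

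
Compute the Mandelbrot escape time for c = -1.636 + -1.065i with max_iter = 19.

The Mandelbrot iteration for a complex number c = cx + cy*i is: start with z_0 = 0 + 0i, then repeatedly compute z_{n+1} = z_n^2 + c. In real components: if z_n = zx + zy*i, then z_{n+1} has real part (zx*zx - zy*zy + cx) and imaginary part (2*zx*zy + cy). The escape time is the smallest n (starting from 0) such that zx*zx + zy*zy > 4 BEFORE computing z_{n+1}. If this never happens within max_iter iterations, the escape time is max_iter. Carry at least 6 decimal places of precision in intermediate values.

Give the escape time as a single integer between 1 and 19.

z_0 = 0 + 0i, c = -1.6360 + -1.0650i
Iter 1: z = -1.6360 + -1.0650i, |z|^2 = 3.8107
Iter 2: z = -0.0937 + 2.4197i, |z|^2 = 5.8636
Escaped at iteration 2

Answer: 2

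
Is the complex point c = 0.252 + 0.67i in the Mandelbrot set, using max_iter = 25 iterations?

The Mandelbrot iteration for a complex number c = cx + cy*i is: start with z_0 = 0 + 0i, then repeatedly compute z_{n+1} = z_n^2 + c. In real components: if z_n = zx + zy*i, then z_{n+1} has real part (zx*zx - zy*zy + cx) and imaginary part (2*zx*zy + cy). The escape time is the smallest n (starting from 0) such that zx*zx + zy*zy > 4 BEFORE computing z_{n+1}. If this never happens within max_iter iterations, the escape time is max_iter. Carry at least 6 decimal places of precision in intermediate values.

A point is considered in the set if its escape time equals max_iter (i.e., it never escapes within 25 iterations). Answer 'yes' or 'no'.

z_0 = 0 + 0i, c = 0.2520 + 0.6700i
Iter 1: z = 0.2520 + 0.6700i, |z|^2 = 0.5124
Iter 2: z = -0.1334 + 1.0077i, |z|^2 = 1.0332
Iter 3: z = -0.7456 + 0.4012i, |z|^2 = 0.7169
Iter 4: z = 0.6470 + 0.0718i, |z|^2 = 0.4238
Iter 5: z = 0.6655 + 0.7629i, |z|^2 = 1.0249
Iter 6: z = 0.1129 + 1.6854i, |z|^2 = 2.8532
Iter 7: z = -2.5758 + 1.0506i, |z|^2 = 7.7382
Escaped at iteration 7

Answer: no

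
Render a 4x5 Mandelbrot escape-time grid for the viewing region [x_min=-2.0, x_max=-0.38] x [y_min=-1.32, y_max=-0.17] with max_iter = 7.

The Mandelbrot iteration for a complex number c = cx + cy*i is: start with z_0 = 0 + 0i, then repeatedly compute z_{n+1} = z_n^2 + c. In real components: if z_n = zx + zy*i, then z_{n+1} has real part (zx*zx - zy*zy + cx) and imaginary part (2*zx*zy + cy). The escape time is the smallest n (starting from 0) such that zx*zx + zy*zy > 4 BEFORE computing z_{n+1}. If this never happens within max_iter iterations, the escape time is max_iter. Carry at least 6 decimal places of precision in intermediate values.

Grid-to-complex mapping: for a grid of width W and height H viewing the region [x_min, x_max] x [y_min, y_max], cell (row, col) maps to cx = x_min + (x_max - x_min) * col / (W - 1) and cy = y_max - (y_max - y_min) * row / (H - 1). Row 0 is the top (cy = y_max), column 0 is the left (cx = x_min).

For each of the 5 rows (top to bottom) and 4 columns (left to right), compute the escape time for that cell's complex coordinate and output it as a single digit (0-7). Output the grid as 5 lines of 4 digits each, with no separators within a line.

Answer: 1677
1367
1347
1234
1222

Derivation:
(row=0, col=0): c = -2.0000 + -0.1700i → escape time 1
(row=0, col=1): c = -1.4600 + -0.1700i → escape time 6
(row=0, col=2): c = -0.9200 + -0.1700i → escape time 7
(row=0, col=3): c = -0.3800 + -0.1700i → escape time 7
(row=1, col=0): c = -2.0000 + -0.4575i → escape time 1
(row=1, col=1): c = -1.4600 + -0.4575i → escape time 3
(row=1, col=2): c = -0.9200 + -0.4575i → escape time 6
(row=1, col=3): c = -0.3800 + -0.4575i → escape time 7
(row=2, col=0): c = -2.0000 + -0.7450i → escape time 1
(row=2, col=1): c = -1.4600 + -0.7450i → escape time 3
(row=2, col=2): c = -0.9200 + -0.7450i → escape time 4
(row=2, col=3): c = -0.3800 + -0.7450i → escape time 7
(row=3, col=0): c = -2.0000 + -1.0325i → escape time 1
(row=3, col=1): c = -1.4600 + -1.0325i → escape time 2
(row=3, col=2): c = -0.9200 + -1.0325i → escape time 3
(row=3, col=3): c = -0.3800 + -1.0325i → escape time 4
(row=4, col=0): c = -2.0000 + -1.3200i → escape time 1
(row=4, col=1): c = -1.4600 + -1.3200i → escape time 2
(row=4, col=2): c = -0.9200 + -1.3200i → escape time 2
(row=4, col=3): c = -0.3800 + -1.3200i → escape time 2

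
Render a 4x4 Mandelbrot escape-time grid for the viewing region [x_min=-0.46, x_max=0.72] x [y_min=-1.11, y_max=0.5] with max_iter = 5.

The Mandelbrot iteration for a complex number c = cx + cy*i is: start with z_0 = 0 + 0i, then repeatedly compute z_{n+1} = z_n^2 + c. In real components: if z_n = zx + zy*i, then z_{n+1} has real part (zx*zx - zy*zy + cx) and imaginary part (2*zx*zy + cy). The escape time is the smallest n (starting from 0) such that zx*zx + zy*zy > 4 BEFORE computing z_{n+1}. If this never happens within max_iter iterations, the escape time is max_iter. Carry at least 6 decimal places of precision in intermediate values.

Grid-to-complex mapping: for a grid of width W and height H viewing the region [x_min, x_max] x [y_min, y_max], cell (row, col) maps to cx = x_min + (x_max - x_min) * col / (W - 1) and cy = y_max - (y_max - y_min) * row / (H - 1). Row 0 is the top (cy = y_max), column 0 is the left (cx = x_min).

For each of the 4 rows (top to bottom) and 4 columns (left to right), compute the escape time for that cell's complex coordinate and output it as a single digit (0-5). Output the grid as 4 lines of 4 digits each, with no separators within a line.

(row=0, col=0): c = -0.4600 + 0.5000i → escape time 5
(row=0, col=1): c = -0.0667 + 0.5000i → escape time 5
(row=0, col=2): c = 0.3267 + 0.5000i → escape time 5
(row=0, col=3): c = 0.7200 + 0.5000i → escape time 3
(row=1, col=0): c = -0.4600 + -0.0367i → escape time 5
(row=1, col=1): c = -0.0667 + -0.0367i → escape time 5
(row=1, col=2): c = 0.3267 + -0.0367i → escape time 5
(row=1, col=3): c = 0.7200 + -0.0367i → escape time 3
(row=2, col=0): c = -0.4600 + -0.5733i → escape time 5
(row=2, col=1): c = -0.0667 + -0.5733i → escape time 5
(row=2, col=2): c = 0.3267 + -0.5733i → escape time 5
(row=2, col=3): c = 0.7200 + -0.5733i → escape time 3
(row=3, col=0): c = -0.4600 + -1.1100i → escape time 4
(row=3, col=1): c = -0.0667 + -1.1100i → escape time 5
(row=3, col=2): c = 0.3267 + -1.1100i → escape time 2
(row=3, col=3): c = 0.7200 + -1.1100i → escape time 2

Answer: 5553
5553
5553
4522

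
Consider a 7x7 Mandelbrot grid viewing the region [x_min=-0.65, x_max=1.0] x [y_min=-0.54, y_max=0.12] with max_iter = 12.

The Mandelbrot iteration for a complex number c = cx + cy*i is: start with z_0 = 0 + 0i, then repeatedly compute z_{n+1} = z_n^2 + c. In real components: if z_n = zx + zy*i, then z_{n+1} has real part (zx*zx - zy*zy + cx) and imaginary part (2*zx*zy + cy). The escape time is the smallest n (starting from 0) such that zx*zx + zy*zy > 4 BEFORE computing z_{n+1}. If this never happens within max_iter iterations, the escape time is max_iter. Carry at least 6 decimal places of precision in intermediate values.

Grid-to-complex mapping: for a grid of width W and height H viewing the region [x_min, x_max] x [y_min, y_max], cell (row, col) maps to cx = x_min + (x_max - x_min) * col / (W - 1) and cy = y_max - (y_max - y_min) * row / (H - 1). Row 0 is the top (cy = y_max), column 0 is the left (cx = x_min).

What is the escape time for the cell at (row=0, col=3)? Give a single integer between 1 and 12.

Answer: 12

Derivation:
z_0 = 0 + 0i, c = 0.1750 + 0.1200i
Iter 1: z = 0.1750 + 0.1200i, |z|^2 = 0.0450
Iter 2: z = 0.1912 + 0.1620i, |z|^2 = 0.0628
Iter 3: z = 0.1853 + 0.1820i, |z|^2 = 0.0675
Iter 4: z = 0.1762 + 0.1874i, |z|^2 = 0.0662
Iter 5: z = 0.1709 + 0.1861i, |z|^2 = 0.0638
Iter 6: z = 0.1696 + 0.1836i, |z|^2 = 0.0625
Iter 7: z = 0.1701 + 0.1823i, |z|^2 = 0.0621
Iter 8: z = 0.1707 + 0.1820i, |z|^2 = 0.0623
Iter 9: z = 0.1710 + 0.1821i, |z|^2 = 0.0624
Iter 10: z = 0.1711 + 0.1823i, |z|^2 = 0.0625
Iter 11: z = 0.1710 + 0.1824i, |z|^2 = 0.0625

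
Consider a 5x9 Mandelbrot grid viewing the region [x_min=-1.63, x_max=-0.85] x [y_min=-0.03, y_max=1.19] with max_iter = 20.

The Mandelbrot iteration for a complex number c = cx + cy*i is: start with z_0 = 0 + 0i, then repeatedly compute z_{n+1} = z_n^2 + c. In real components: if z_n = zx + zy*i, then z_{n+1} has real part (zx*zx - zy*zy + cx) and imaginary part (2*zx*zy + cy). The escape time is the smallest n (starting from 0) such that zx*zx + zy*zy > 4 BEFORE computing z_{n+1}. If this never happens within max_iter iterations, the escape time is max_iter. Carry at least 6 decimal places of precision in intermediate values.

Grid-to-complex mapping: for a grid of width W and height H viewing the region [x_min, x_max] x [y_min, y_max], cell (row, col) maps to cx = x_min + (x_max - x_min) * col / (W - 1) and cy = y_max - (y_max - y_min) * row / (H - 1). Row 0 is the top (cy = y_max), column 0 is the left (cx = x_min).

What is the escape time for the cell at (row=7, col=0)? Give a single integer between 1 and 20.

Answer: 6

Derivation:
z_0 = 0 + 0i, c = -1.6300 + 0.1225i
Iter 1: z = -1.6300 + 0.1225i, |z|^2 = 2.6719
Iter 2: z = 1.0119 + -0.2769i, |z|^2 = 1.1006
Iter 3: z = -0.6827 + -0.4378i, |z|^2 = 0.6578
Iter 4: z = -1.3556 + 0.7203i, |z|^2 = 2.3563
Iter 5: z = -0.3113 + -1.8302i, |z|^2 = 3.4466
Iter 6: z = -4.8828 + 1.2618i, |z|^2 = 25.4343
Escaped at iteration 6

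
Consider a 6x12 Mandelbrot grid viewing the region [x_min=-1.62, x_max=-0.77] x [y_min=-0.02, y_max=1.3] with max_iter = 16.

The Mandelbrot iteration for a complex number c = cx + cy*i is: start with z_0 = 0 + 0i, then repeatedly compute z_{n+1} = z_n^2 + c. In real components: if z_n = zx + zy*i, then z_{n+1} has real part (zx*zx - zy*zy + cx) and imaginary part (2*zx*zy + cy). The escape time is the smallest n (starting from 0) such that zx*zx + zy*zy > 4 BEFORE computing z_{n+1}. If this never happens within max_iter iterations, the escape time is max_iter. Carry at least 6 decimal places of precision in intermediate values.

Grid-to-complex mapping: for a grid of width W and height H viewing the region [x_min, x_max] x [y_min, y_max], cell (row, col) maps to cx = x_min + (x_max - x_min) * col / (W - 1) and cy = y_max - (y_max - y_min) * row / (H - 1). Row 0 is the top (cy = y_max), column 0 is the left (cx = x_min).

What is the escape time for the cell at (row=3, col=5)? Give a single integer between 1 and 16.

Answer: 3

Derivation:
z_0 = 0 + 0i, c = -0.7700 + 0.9400i
Iter 1: z = -0.7700 + 0.9400i, |z|^2 = 1.4765
Iter 2: z = -1.0607 + -0.5076i, |z|^2 = 1.3827
Iter 3: z = 0.0974 + 2.0168i, |z|^2 = 4.0771
Escaped at iteration 3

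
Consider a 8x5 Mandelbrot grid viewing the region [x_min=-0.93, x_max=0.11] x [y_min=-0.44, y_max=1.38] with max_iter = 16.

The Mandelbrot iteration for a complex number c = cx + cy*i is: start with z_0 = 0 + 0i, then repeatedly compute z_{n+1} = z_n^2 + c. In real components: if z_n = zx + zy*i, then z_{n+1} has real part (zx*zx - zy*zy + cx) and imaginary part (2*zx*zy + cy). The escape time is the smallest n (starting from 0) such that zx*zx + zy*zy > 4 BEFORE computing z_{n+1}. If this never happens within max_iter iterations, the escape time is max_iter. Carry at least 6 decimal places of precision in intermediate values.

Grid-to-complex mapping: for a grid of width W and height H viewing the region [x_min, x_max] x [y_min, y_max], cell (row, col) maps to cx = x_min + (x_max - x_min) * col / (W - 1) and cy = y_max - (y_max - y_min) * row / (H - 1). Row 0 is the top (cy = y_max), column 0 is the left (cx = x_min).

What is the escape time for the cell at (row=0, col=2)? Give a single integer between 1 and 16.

Answer: 2

Derivation:
z_0 = 0 + 0i, c = -0.6329 + 1.3800i
Iter 1: z = -0.6329 + 1.3800i, |z|^2 = 2.3049
Iter 2: z = -2.1367 + -0.3667i, |z|^2 = 4.7002
Escaped at iteration 2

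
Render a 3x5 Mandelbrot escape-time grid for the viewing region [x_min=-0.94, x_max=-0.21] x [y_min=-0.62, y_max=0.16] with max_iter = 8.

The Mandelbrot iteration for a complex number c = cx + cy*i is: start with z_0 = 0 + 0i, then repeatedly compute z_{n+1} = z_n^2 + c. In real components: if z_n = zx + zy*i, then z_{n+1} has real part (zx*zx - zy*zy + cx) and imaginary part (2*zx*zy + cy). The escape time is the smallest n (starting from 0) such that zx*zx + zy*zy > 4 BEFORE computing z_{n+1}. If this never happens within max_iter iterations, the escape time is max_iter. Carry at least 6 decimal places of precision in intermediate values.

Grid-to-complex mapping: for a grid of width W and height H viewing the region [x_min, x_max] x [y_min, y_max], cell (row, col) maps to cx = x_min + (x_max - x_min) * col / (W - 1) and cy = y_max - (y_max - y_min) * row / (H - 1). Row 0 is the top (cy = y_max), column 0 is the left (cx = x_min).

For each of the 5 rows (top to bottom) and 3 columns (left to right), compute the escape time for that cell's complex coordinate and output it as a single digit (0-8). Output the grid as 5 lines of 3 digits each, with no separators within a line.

Answer: 888
888
888
688
588

Derivation:
(row=0, col=0): c = -0.9400 + 0.1600i → escape time 8
(row=0, col=1): c = -0.5750 + 0.1600i → escape time 8
(row=0, col=2): c = -0.2100 + 0.1600i → escape time 8
(row=1, col=0): c = -0.9400 + -0.0350i → escape time 8
(row=1, col=1): c = -0.5750 + -0.0350i → escape time 8
(row=1, col=2): c = -0.2100 + -0.0350i → escape time 8
(row=2, col=0): c = -0.9400 + -0.2300i → escape time 8
(row=2, col=1): c = -0.5750 + -0.2300i → escape time 8
(row=2, col=2): c = -0.2100 + -0.2300i → escape time 8
(row=3, col=0): c = -0.9400 + -0.4250i → escape time 6
(row=3, col=1): c = -0.5750 + -0.4250i → escape time 8
(row=3, col=2): c = -0.2100 + -0.4250i → escape time 8
(row=4, col=0): c = -0.9400 + -0.6200i → escape time 5
(row=4, col=1): c = -0.5750 + -0.6200i → escape time 8
(row=4, col=2): c = -0.2100 + -0.6200i → escape time 8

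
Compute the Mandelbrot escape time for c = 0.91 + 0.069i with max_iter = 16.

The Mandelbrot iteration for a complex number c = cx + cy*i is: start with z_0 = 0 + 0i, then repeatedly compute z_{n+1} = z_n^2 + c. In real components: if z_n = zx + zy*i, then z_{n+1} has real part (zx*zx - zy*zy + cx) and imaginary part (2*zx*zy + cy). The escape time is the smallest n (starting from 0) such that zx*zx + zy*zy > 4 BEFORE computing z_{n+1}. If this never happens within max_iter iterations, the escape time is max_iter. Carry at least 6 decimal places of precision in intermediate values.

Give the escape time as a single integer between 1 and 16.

z_0 = 0 + 0i, c = 0.9100 + 0.0690i
Iter 1: z = 0.9100 + 0.0690i, |z|^2 = 0.8329
Iter 2: z = 1.7333 + 0.1946i, |z|^2 = 3.0423
Iter 3: z = 3.8766 + 0.7435i, |z|^2 = 15.5809
Escaped at iteration 3

Answer: 3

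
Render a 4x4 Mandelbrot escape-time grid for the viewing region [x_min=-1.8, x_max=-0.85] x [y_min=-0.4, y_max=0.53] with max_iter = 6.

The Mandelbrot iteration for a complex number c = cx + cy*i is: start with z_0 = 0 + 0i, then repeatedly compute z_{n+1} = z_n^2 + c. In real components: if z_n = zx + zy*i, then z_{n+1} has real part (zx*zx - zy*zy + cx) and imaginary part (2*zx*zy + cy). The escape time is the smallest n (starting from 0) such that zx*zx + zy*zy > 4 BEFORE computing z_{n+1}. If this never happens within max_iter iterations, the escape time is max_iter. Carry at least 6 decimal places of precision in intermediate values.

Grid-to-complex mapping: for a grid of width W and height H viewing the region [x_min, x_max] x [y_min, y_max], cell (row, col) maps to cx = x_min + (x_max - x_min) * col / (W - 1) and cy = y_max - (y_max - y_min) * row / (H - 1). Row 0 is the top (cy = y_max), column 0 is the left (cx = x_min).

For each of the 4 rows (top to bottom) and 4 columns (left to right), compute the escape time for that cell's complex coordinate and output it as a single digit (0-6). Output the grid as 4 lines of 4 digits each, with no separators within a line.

(row=0, col=0): c = -1.8000 + 0.5300i → escape time 3
(row=0, col=1): c = -1.4833 + 0.5300i → escape time 3
(row=0, col=2): c = -1.1667 + 0.5300i → escape time 4
(row=0, col=3): c = -0.8500 + 0.5300i → escape time 5
(row=1, col=0): c = -1.8000 + 0.2200i → escape time 4
(row=1, col=1): c = -1.4833 + 0.2200i → escape time 5
(row=1, col=2): c = -1.1667 + 0.2200i → escape time 6
(row=1, col=3): c = -0.8500 + 0.2200i → escape time 6
(row=2, col=0): c = -1.8000 + -0.0900i → escape time 4
(row=2, col=1): c = -1.4833 + -0.0900i → escape time 6
(row=2, col=2): c = -1.1667 + -0.0900i → escape time 6
(row=2, col=3): c = -0.8500 + -0.0900i → escape time 6
(row=3, col=0): c = -1.8000 + -0.4000i → escape time 3
(row=3, col=1): c = -1.4833 + -0.4000i → escape time 4
(row=3, col=2): c = -1.1667 + -0.4000i → escape time 6
(row=3, col=3): c = -0.8500 + -0.4000i → escape time 6

Answer: 3345
4566
4666
3466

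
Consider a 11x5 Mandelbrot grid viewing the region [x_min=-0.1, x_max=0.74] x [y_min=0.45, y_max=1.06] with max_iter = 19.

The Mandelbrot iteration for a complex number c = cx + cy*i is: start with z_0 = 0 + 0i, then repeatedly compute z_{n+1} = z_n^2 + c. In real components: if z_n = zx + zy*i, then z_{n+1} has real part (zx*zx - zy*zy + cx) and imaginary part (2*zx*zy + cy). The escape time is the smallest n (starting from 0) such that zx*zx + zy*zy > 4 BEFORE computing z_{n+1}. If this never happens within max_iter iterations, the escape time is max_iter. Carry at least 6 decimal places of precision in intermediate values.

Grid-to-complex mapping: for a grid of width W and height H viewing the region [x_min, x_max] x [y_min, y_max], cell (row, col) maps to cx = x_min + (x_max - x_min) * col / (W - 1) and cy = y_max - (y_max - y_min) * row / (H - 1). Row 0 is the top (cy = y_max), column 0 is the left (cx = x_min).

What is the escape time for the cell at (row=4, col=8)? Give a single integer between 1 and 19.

z_0 = 0 + 0i, c = 0.5720 + 0.4500i
Iter 1: z = 0.5720 + 0.4500i, |z|^2 = 0.5297
Iter 2: z = 0.6967 + 0.9648i, |z|^2 = 1.4162
Iter 3: z = 0.1265 + 1.7943i, |z|^2 = 3.2356
Iter 4: z = -2.6316 + 0.9041i, |z|^2 = 7.7426
Escaped at iteration 4

Answer: 4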